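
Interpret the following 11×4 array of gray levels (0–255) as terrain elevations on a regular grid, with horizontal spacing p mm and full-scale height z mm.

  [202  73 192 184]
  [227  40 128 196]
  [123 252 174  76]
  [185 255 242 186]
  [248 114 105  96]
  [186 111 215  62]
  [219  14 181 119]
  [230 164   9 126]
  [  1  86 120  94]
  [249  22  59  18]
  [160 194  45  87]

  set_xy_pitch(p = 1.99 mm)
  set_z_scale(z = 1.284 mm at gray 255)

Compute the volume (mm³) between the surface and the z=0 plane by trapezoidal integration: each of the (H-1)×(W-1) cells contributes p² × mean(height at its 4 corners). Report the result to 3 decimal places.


80.195

height_mm = gray/255 × 1.284; cell vol = 1.99² × mean(4 corners)
unit = 1.99² × 1.284 / (4×255) = 0.00498507 mm³ per gray-sum
row 0: Σ corner-gray over 3 cells = 1675  → 8.3500
row 1: Σ corner-gray over 3 cells = 1810  → 9.0230
row 2: Σ corner-gray over 3 cells = 2416  → 12.0439
row 3: Σ corner-gray over 3 cells = 2147  → 10.7029
row 4: Σ corner-gray over 3 cells = 1682  → 8.3849
row 5: Σ corner-gray over 3 cells = 1628  → 8.1157
row 6: Σ corner-gray over 3 cells = 1430  → 7.1286
row 7: Σ corner-gray over 3 cells = 1209  → 6.0269
row 8: Σ corner-gray over 3 cells = 936  → 4.6660
row 9: Σ corner-gray over 3 cells = 1154  → 5.7528
Σ rows: total corner-gray = 16087  → 80.1948 mm³


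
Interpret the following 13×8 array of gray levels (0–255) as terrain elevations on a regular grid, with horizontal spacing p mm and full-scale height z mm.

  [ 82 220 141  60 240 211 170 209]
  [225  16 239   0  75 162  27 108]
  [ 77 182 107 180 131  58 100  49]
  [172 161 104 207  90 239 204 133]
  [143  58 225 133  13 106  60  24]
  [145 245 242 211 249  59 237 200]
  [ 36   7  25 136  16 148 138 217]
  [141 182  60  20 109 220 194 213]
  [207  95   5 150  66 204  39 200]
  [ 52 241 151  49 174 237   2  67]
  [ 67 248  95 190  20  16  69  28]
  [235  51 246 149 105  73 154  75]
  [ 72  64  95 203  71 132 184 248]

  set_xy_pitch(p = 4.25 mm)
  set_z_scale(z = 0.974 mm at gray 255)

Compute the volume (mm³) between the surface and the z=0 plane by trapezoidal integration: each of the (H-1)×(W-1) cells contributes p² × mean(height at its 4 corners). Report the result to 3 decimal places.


735.399

height_mm = gray/255 × 0.974; cell vol = 4.25² × mean(4 corners)
unit = 4.25² × 0.974 / (4×255) = 0.0172479 mm³ per gray-sum
row 0: Σ corner-gray over 7 cells = 3746  → 64.6107
row 1: Σ corner-gray over 7 cells = 3013  → 51.9680
row 2: Σ corner-gray over 7 cells = 3957  → 68.2500
row 3: Σ corner-gray over 7 cells = 3672  → 63.3343
row 4: Σ corner-gray over 7 cells = 4188  → 72.2343
row 5: Σ corner-gray over 7 cells = 4024  → 69.4056
row 6: Σ corner-gray over 7 cells = 3117  → 53.7618
row 7: Σ corner-gray over 7 cells = 3449  → 59.4881
row 8: Σ corner-gray over 7 cells = 3352  → 57.8150
row 9: Σ corner-gray over 7 cells = 3198  → 55.1588
row 10: Σ corner-gray over 7 cells = 3237  → 55.8315
row 11: Σ corner-gray over 7 cells = 3684  → 63.5413
Σ rows: total corner-gray = 42637  → 735.3994 mm³


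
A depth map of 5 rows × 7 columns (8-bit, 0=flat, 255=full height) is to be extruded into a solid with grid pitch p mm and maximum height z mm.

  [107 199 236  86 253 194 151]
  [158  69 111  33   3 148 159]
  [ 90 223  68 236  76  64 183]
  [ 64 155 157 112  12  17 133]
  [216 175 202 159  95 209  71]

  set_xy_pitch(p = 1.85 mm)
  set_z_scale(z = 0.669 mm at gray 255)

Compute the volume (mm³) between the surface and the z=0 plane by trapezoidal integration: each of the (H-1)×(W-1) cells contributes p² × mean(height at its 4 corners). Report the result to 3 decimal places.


height_mm = gray/255 × 0.669; cell vol = 1.85² × mean(4 corners)
unit = 1.85² × 0.669 / (4×255) = 0.00224476 mm³ per gray-sum
row 0: Σ corner-gray over 6 cells = 3239  → 7.2708
row 1: Σ corner-gray over 6 cells = 2652  → 5.9531
row 2: Σ corner-gray over 6 cells = 2710  → 6.0833
row 3: Σ corner-gray over 6 cells = 3070  → 6.8914
Σ rows: total corner-gray = 11671  → 26.1986 mm³

26.199


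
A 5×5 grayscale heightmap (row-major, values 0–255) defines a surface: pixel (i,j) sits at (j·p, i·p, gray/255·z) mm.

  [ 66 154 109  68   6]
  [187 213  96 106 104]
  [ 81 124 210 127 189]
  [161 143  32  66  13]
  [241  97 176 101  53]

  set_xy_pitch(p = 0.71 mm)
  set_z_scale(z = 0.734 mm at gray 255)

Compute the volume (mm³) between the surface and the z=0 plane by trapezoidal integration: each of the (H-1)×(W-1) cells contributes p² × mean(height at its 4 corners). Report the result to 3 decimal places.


2.798

height_mm = gray/255 × 0.734; cell vol = 0.71² × mean(4 corners)
unit = 0.71² × 0.734 / (4×255) = 0.000362754 mm³ per gray-sum
row 0: Σ corner-gray over 4 cells = 1855  → 0.6729
row 1: Σ corner-gray over 4 cells = 2313  → 0.8391
row 2: Σ corner-gray over 4 cells = 1848  → 0.6704
row 3: Σ corner-gray over 4 cells = 1698  → 0.6160
Σ rows: total corner-gray = 7714  → 2.7983 mm³


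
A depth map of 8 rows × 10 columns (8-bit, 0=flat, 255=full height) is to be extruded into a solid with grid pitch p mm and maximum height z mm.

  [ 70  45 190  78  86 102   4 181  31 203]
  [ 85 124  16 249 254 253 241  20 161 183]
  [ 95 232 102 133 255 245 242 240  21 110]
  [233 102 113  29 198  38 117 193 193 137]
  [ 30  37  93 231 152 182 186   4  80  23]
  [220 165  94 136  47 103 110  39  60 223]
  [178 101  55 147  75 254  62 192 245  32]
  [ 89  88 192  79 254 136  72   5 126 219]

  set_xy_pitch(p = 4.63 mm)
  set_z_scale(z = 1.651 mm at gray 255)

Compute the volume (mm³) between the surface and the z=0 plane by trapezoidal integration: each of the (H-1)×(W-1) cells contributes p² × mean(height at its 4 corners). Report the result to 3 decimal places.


1162.430

height_mm = gray/255 × 1.651; cell vol = 4.63² × mean(4 corners)
unit = 4.63² × 1.651 / (4×255) = 0.0346984 mm³ per gray-sum
row 0: Σ corner-gray over 9 cells = 4611  → 159.9941
row 1: Σ corner-gray over 9 cells = 6049  → 209.8903
row 2: Σ corner-gray over 9 cells = 5481  → 190.1817
row 3: Σ corner-gray over 9 cells = 4319  → 149.8622
row 4: Σ corner-gray over 9 cells = 3934  → 136.5033
row 5: Σ corner-gray over 9 cells = 4423  → 153.4708
row 6: Σ corner-gray over 9 cells = 4684  → 162.5271
Σ rows: total corner-gray = 33501  → 1162.4296 mm³


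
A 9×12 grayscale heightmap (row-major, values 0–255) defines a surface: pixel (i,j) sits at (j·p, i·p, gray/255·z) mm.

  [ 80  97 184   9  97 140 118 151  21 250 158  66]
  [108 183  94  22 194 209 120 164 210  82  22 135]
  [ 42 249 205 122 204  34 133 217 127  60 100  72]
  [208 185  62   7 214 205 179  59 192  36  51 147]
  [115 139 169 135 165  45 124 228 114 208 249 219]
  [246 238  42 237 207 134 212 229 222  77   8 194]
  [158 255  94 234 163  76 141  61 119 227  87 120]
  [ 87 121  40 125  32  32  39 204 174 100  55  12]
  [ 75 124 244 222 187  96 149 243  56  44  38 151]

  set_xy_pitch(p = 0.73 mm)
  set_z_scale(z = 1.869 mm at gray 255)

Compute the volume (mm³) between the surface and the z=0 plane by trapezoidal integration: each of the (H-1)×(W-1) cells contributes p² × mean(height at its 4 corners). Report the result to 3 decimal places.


height_mm = gray/255 × 1.869; cell vol = 0.73² × mean(4 corners)
unit = 0.73² × 1.869 / (4×255) = 0.000976461 mm³ per gray-sum
row 0: Σ corner-gray over 11 cells = 5439  → 5.3110
row 1: Σ corner-gray over 11 cells = 5859  → 5.7211
row 2: Σ corner-gray over 11 cells = 5751  → 5.6156
row 3: Σ corner-gray over 11 cells = 6221  → 6.0746
row 4: Σ corner-gray over 11 cells = 7138  → 6.9700
row 5: Σ corner-gray over 11 cells = 6844  → 6.6829
row 6: Σ corner-gray over 11 cells = 5135  → 5.0141
row 7: Σ corner-gray over 11 cells = 4975  → 4.8579
Σ rows: total corner-gray = 47362  → 46.2471 mm³

46.247


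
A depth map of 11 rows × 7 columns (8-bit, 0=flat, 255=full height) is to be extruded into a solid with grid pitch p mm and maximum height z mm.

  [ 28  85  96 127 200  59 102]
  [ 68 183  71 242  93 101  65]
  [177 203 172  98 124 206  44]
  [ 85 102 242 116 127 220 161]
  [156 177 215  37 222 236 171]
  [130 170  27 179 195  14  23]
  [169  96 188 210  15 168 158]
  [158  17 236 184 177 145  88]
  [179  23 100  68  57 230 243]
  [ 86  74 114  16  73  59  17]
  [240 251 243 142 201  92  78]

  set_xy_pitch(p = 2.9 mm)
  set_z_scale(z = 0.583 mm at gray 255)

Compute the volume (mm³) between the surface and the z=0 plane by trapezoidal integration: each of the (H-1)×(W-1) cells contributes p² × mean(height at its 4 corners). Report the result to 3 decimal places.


height_mm = gray/255 × 0.583; cell vol = 2.9² × mean(4 corners)
unit = 2.9² × 0.583 / (4×255) = 0.00480689 mm³ per gray-sum
row 0: Σ corner-gray over 6 cells = 2777  → 13.3487
row 1: Σ corner-gray over 6 cells = 3340  → 16.0550
row 2: Σ corner-gray over 6 cells = 3687  → 17.7230
row 3: Σ corner-gray over 6 cells = 3961  → 19.0401
row 4: Σ corner-gray over 6 cells = 3424  → 16.4588
row 5: Σ corner-gray over 6 cells = 3004  → 14.4399
row 6: Σ corner-gray over 6 cells = 3445  → 16.5597
row 7: Σ corner-gray over 6 cells = 3142  → 15.1033
row 8: Σ corner-gray over 6 cells = 2153  → 10.3492
row 9: Σ corner-gray over 6 cells = 2951  → 14.1851
Σ rows: total corner-gray = 31884  → 153.2629 mm³

153.263


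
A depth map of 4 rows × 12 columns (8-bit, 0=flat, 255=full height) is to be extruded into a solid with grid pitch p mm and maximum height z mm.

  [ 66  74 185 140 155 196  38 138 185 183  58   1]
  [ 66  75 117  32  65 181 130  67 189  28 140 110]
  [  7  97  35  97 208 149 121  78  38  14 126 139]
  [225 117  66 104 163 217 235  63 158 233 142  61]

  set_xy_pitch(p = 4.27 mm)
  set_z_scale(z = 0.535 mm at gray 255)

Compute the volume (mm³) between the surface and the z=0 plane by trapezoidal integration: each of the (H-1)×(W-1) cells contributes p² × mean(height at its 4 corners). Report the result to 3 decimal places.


140.055

height_mm = gray/255 × 0.535; cell vol = 4.27² × mean(4 corners)
unit = 4.27² × 0.535 / (4×255) = 0.00956333 mm³ per gray-sum
row 0: Σ corner-gray over 11 cells = 4995  → 47.7689
row 1: Σ corner-gray over 11 cells = 4296  → 41.0841
row 2: Σ corner-gray over 11 cells = 5354  → 51.2021
Σ rows: total corner-gray = 14645  → 140.0550 mm³


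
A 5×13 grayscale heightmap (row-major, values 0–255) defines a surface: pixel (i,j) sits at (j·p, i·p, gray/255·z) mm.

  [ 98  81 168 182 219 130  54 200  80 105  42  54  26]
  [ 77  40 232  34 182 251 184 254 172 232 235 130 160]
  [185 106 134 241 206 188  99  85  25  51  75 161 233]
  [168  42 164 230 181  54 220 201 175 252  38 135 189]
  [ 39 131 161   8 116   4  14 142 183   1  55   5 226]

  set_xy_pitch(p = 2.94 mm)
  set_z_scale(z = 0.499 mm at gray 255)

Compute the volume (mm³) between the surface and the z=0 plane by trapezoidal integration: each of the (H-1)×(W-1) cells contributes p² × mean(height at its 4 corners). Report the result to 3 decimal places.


height_mm = gray/255 × 0.499; cell vol = 2.94² × mean(4 corners)
unit = 2.94² × 0.499 / (4×255) = 0.00422858 mm³ per gray-sum
row 0: Σ corner-gray over 12 cells = 6883  → 29.1053
row 1: Σ corner-gray over 12 cells = 7289  → 30.8222
row 2: Σ corner-gray over 12 cells = 6901  → 29.1815
row 3: Σ corner-gray over 12 cells = 5646  → 23.8746
Σ rows: total corner-gray = 26719  → 112.9836 mm³

112.984


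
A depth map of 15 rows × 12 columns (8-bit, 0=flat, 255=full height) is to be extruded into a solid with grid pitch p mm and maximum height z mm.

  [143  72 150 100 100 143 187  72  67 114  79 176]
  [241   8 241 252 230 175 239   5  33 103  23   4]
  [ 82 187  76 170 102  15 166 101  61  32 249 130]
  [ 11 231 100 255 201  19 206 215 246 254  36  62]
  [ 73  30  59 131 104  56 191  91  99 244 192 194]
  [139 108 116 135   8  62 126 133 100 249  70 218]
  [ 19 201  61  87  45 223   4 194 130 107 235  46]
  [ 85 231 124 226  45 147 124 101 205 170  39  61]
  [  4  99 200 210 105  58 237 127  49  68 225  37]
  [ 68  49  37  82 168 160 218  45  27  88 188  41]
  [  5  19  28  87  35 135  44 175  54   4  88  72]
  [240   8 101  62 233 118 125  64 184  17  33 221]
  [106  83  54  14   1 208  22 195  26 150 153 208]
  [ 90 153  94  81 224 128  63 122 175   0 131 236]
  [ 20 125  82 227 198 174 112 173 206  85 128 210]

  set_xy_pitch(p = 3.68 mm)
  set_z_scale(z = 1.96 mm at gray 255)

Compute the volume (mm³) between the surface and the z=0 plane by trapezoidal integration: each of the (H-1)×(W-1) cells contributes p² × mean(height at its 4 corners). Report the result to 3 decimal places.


1888.802

height_mm = gray/255 × 1.96; cell vol = 3.68² × mean(4 corners)
unit = 3.68² × 1.96 / (4×255) = 0.0260227 mm³ per gray-sum
row 0: Σ corner-gray over 11 cells = 5350  → 139.2212
row 1: Σ corner-gray over 11 cells = 5393  → 140.3402
row 2: Σ corner-gray over 11 cells = 6129  → 159.4928
row 3: Σ corner-gray over 11 cells = 6260  → 162.9018
row 4: Σ corner-gray over 11 cells = 5232  → 136.1505
row 5: Σ corner-gray over 11 cells = 5210  → 135.5780
row 6: Σ corner-gray over 11 cells = 5609  → 145.9610
row 7: Σ corner-gray over 11 cells = 5767  → 150.0726
row 8: Σ corner-gray over 11 cells = 5030  → 130.8939
row 9: Σ corner-gray over 11 cells = 3648  → 94.9306
row 10: Σ corner-gray over 11 cells = 3766  → 98.0013
row 11: Σ corner-gray over 11 cells = 4477  → 116.5034
row 12: Σ corner-gray over 11 cells = 4794  → 124.7526
row 13: Σ corner-gray over 11 cells = 5918  → 154.0020
Σ rows: total corner-gray = 72583  → 1888.8021 mm³


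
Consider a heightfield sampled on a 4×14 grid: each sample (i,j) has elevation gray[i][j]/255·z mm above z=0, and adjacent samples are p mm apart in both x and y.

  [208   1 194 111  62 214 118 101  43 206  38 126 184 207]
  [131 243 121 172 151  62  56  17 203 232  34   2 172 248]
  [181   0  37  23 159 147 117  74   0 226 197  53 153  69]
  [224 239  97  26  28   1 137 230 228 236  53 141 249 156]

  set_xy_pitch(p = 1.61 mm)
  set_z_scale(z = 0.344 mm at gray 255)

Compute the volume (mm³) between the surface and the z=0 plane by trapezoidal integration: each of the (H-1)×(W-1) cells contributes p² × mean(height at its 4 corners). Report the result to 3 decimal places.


16.420

height_mm = gray/255 × 0.344; cell vol = 1.61² × mean(4 corners)
unit = 1.61² × 0.344 / (4×255) = 0.000874198 mm³ per gray-sum
row 0: Σ corner-gray over 13 cells = 6520  → 5.6998
row 1: Σ corner-gray over 13 cells = 5931  → 5.1849
row 2: Σ corner-gray over 13 cells = 6332  → 5.5354
Σ rows: total corner-gray = 18783  → 16.4201 mm³


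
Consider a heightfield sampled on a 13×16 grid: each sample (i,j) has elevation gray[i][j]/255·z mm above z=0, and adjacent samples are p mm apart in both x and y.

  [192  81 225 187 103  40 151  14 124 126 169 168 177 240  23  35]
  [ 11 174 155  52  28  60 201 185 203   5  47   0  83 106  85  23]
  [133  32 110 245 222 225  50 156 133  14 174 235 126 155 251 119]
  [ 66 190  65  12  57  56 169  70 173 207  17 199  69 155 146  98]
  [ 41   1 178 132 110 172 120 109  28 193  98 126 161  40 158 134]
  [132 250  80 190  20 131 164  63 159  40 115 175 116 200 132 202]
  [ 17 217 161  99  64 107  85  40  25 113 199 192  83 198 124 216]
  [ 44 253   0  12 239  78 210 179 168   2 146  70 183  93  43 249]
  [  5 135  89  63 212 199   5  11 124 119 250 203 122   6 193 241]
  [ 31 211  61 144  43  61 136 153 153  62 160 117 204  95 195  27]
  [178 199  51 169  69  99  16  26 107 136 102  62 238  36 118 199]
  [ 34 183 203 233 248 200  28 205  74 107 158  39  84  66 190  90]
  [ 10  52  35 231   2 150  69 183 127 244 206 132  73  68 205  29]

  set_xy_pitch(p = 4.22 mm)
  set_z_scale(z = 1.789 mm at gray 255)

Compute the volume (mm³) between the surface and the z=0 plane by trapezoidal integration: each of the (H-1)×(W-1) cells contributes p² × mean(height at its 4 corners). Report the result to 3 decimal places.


height_mm = gray/255 × 1.789; cell vol = 4.22² × mean(4 corners)
unit = 4.22² × 1.789 / (4×255) = 0.0312345 mm³ per gray-sum
row 0: Σ corner-gray over 15 cells = 6685  → 208.8029
row 1: Σ corner-gray over 15 cells = 7310  → 228.3245
row 2: Σ corner-gray over 15 cells = 7842  → 244.9412
row 3: Σ corner-gray over 15 cells = 6761  → 211.1767
row 4: Σ corner-gray over 15 cells = 7431  → 232.1038
row 5: Σ corner-gray over 15 cells = 7651  → 238.9754
row 6: Σ corner-gray over 15 cells = 7292  → 227.7622
row 7: Σ corner-gray over 15 cells = 7353  → 229.6675
row 8: Σ corner-gray over 15 cells = 7356  → 229.7613
row 9: Σ corner-gray over 15 cells = 6881  → 214.9248
row 10: Σ corner-gray over 15 cells = 7393  → 230.9169
row 11: Σ corner-gray over 15 cells = 7753  → 242.1614
Σ rows: total corner-gray = 87708  → 2739.5188 mm³

2739.519


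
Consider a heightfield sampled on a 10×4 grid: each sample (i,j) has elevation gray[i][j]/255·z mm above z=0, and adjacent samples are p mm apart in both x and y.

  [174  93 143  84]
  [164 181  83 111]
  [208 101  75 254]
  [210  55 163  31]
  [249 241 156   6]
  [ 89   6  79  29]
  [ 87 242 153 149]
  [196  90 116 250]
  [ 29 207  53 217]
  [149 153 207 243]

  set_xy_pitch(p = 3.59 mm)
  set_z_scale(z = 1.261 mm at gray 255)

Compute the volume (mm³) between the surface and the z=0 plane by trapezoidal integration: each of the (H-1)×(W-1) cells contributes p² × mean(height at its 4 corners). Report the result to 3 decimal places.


height_mm = gray/255 × 1.261; cell vol = 3.59² × mean(4 corners)
unit = 3.59² × 1.261 / (4×255) = 0.0159332 mm³ per gray-sum
row 0: Σ corner-gray over 3 cells = 1533  → 24.4256
row 1: Σ corner-gray over 3 cells = 1617  → 25.7640
row 2: Σ corner-gray over 3 cells = 1491  → 23.7564
row 3: Σ corner-gray over 3 cells = 1726  → 27.5008
row 4: Σ corner-gray over 3 cells = 1337  → 21.3027
row 5: Σ corner-gray over 3 cells = 1314  → 20.9363
row 6: Σ corner-gray over 3 cells = 1884  → 30.0182
row 7: Σ corner-gray over 3 cells = 1624  → 25.8756
row 8: Σ corner-gray over 3 cells = 1878  → 29.9226
Σ rows: total corner-gray = 14404  → 229.5022 mm³

229.502


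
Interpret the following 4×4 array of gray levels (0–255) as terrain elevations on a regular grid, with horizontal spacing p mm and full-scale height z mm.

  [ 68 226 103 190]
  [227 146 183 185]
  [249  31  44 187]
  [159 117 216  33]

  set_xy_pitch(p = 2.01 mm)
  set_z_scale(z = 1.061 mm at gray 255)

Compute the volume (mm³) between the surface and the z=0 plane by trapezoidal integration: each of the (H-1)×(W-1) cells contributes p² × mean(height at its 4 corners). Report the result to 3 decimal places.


21.374

height_mm = gray/255 × 1.061; cell vol = 2.01² × mean(4 corners)
unit = 2.01² × 1.061 / (4×255) = 0.0042025 mm³ per gray-sum
row 0: Σ corner-gray over 3 cells = 1986  → 8.3462
row 1: Σ corner-gray over 3 cells = 1656  → 6.9593
row 2: Σ corner-gray over 3 cells = 1444  → 6.0684
Σ rows: total corner-gray = 5086  → 21.3739 mm³


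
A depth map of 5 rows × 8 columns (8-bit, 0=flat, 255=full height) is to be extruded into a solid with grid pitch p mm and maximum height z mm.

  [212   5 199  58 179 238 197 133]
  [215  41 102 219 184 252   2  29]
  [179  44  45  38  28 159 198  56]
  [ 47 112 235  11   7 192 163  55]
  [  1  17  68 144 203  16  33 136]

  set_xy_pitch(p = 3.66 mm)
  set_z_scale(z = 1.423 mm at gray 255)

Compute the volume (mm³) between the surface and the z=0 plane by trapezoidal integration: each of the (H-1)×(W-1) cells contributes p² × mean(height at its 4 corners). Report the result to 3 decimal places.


233.341

height_mm = gray/255 × 1.423; cell vol = 3.66² × mean(4 corners)
unit = 3.66² × 1.423 / (4×255) = 0.0186882 mm³ per gray-sum
row 0: Σ corner-gray over 7 cells = 3941  → 73.6501
row 1: Σ corner-gray over 7 cells = 3103  → 57.9894
row 2: Σ corner-gray over 7 cells = 2801  → 52.3456
row 3: Σ corner-gray over 7 cells = 2641  → 49.3555
Σ rows: total corner-gray = 12486  → 233.3406 mm³


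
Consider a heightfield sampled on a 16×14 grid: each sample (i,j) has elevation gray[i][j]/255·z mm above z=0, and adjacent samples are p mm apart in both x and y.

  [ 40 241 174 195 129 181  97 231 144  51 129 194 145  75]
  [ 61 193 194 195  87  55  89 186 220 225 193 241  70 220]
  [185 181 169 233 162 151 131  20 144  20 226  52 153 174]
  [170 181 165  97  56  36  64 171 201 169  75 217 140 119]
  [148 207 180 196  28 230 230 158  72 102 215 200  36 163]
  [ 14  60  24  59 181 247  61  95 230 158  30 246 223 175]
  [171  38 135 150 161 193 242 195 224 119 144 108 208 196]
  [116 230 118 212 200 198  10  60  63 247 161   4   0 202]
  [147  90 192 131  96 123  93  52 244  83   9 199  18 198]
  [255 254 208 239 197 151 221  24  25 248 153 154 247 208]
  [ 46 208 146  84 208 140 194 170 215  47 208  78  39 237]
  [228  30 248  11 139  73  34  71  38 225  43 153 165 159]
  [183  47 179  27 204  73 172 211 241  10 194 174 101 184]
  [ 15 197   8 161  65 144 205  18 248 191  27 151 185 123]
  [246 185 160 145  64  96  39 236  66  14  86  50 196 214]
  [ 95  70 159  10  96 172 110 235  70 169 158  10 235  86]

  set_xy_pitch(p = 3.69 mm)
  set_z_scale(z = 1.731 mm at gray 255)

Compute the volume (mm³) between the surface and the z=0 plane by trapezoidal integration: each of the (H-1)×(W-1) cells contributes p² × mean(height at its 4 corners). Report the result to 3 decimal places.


height_mm = gray/255 × 1.731; cell vol = 3.69² × mean(4 corners)
unit = 3.69² × 1.731 / (4×255) = 0.0231073 mm³ per gray-sum
row 0: Σ corner-gray over 13 cells = 8114  → 187.4928
row 1: Σ corner-gray over 13 cells = 7820  → 180.6993
row 2: Σ corner-gray over 13 cells = 7076  → 163.5074
row 3: Σ corner-gray over 13 cells = 7452  → 172.1958
row 4: Σ corner-gray over 13 cells = 7436  → 171.8261
row 5: Σ corner-gray over 13 cells = 7618  → 176.0316
row 6: Σ corner-gray over 13 cells = 7525  → 173.8826
row 7: Σ corner-gray over 13 cells = 6329  → 146.2462
row 8: Σ corner-gray over 13 cells = 7710  → 178.1575
row 9: Σ corner-gray over 13 cells = 8462  → 195.5342
row 10: Σ corner-gray over 13 cells = 6604  → 152.6008
row 11: Σ corner-gray over 13 cells = 6480  → 149.7355
row 12: Σ corner-gray over 13 cells = 6971  → 161.0811
row 13: Σ corner-gray over 13 cells = 6472  → 149.5506
row 14: Σ corner-gray over 13 cells = 6303  → 145.6455
Σ rows: total corner-gray = 108372  → 2504.1868 mm³

2504.187


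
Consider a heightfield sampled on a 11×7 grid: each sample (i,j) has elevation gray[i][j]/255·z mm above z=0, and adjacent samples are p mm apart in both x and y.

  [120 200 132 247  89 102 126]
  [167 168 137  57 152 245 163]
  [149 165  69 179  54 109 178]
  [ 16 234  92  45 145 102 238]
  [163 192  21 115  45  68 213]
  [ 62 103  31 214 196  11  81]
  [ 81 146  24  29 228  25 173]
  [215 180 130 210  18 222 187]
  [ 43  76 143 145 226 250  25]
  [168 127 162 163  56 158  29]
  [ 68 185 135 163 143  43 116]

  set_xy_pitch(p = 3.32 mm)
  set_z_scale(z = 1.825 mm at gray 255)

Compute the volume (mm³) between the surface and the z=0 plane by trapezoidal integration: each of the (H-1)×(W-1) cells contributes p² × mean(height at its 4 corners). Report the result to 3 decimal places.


605.015

height_mm = gray/255 × 1.825; cell vol = 3.32² × mean(4 corners)
unit = 3.32² × 1.825 / (4×255) = 0.0197215 mm³ per gray-sum
row 0: Σ corner-gray over 6 cells = 3634  → 71.6678
row 1: Σ corner-gray over 6 cells = 3327  → 65.6133
row 2: Σ corner-gray over 6 cells = 2969  → 58.5530
row 3: Σ corner-gray over 6 cells = 2748  → 54.1945
row 4: Σ corner-gray over 6 cells = 2511  → 49.5206
row 5: Σ corner-gray over 6 cells = 2411  → 47.5484
row 6: Σ corner-gray over 6 cells = 3080  → 60.7421
row 7: Σ corner-gray over 6 cells = 3670  → 72.3777
row 8: Σ corner-gray over 6 cells = 3277  → 64.6272
row 9: Σ corner-gray over 6 cells = 3051  → 60.1701
Σ rows: total corner-gray = 30678  → 605.0147 mm³


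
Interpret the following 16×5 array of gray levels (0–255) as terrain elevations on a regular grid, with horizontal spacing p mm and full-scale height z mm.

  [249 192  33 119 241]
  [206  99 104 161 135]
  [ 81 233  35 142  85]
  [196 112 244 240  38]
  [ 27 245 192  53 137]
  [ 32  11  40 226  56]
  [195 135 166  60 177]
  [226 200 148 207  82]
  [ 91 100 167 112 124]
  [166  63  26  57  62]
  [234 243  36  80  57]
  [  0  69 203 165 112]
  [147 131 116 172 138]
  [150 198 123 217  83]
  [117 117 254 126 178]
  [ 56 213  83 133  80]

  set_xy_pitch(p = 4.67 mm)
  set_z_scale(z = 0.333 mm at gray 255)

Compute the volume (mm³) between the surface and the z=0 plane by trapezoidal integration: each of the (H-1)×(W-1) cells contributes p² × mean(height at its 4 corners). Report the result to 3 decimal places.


228.893

height_mm = gray/255 × 0.333; cell vol = 4.67² × mean(4 corners)
unit = 4.67² × 0.333 / (4×255) = 0.00711996 mm³ per gray-sum
row 0: Σ corner-gray over 4 cells = 2247  → 15.9986
row 1: Σ corner-gray over 4 cells = 2055  → 14.6315
row 2: Σ corner-gray over 4 cells = 2412  → 17.1734
row 3: Σ corner-gray over 4 cells = 2570  → 18.2983
row 4: Σ corner-gray over 4 cells = 1786  → 12.7163
row 5: Σ corner-gray over 4 cells = 1736  → 12.3603
row 6: Σ corner-gray over 4 cells = 2512  → 17.8854
row 7: Σ corner-gray over 4 cells = 2391  → 17.0238
row 8: Σ corner-gray over 4 cells = 1493  → 10.6301
row 9: Σ corner-gray over 4 cells = 1529  → 10.8864
row 10: Σ corner-gray over 4 cells = 1995  → 14.2043
row 11: Σ corner-gray over 4 cells = 2109  → 15.0160
row 12: Σ corner-gray over 4 cells = 2432  → 17.3158
row 13: Σ corner-gray over 4 cells = 2598  → 18.4977
row 14: Σ corner-gray over 4 cells = 2283  → 16.2549
Σ rows: total corner-gray = 32148  → 228.8926 mm³


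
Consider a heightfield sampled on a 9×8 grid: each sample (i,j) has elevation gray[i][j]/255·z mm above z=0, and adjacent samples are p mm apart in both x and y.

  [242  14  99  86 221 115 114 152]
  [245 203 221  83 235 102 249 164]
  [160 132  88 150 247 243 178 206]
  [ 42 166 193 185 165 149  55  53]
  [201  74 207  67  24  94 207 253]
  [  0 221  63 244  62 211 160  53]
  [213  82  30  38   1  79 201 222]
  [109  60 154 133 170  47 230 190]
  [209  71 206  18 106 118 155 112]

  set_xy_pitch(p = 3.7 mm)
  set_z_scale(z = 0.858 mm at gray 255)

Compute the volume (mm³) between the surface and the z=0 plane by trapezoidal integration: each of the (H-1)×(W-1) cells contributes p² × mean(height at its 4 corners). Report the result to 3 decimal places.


359.232

height_mm = gray/255 × 0.858; cell vol = 3.7² × mean(4 corners)
unit = 3.7² × 0.858 / (4×255) = 0.0115157 mm³ per gray-sum
row 0: Σ corner-gray over 7 cells = 4287  → 49.3678
row 1: Σ corner-gray over 7 cells = 5037  → 58.0046
row 2: Σ corner-gray over 7 cells = 4363  → 50.2430
row 3: Σ corner-gray over 7 cells = 3721  → 42.8499
row 4: Σ corner-gray over 7 cells = 3775  → 43.4718
row 5: Σ corner-gray over 7 cells = 3272  → 37.6794
row 6: Σ corner-gray over 7 cells = 3184  → 36.6660
row 7: Σ corner-gray over 7 cells = 3556  → 40.9499
Σ rows: total corner-gray = 31195  → 359.2324 mm³


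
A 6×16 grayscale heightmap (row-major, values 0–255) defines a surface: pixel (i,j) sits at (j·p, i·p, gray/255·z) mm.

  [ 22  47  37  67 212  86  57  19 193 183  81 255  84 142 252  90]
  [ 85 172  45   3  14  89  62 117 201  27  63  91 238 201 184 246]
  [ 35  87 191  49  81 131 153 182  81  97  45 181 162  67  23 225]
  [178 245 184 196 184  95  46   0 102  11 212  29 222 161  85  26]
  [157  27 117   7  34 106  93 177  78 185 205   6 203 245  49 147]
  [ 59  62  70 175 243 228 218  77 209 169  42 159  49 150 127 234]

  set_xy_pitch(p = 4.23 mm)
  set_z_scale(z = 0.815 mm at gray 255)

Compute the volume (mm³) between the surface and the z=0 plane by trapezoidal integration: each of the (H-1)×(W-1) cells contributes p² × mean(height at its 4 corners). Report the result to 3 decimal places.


height_mm = gray/255 × 0.815; cell vol = 4.23² × mean(4 corners)
unit = 4.23² × 0.815 / (4×255) = 0.0142968 mm³ per gray-sum
row 0: Σ corner-gray over 15 cells = 6887  → 98.4619
row 1: Σ corner-gray over 15 cells = 6665  → 95.2880
row 2: Σ corner-gray over 15 cells = 7068  → 101.0496
row 3: Σ corner-gray over 15 cells = 7116  → 101.7359
row 4: Σ corner-gray over 15 cells = 7617  → 108.8986
Σ rows: total corner-gray = 35353  → 505.4340 mm³

505.434


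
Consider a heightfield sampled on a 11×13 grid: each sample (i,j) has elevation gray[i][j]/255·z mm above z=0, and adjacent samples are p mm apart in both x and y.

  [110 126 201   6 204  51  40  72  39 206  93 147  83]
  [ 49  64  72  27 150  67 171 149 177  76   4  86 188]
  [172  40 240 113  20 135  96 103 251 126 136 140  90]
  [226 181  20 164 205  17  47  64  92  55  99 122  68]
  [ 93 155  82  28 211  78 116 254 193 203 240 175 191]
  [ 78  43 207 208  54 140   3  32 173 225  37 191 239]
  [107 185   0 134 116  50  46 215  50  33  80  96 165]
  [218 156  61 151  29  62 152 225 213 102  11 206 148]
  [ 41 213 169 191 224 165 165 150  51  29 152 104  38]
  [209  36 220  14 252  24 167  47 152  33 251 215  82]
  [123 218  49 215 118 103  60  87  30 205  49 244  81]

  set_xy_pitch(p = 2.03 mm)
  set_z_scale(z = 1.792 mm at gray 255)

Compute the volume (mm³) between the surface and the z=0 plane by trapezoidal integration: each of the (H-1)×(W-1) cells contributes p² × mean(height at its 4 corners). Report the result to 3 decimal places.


420.947

height_mm = gray/255 × 1.792; cell vol = 2.03² × mean(4 corners)
unit = 2.03² × 1.792 / (4×255) = 0.00723986 mm³ per gray-sum
row 0: Σ corner-gray over 12 cells = 4886  → 35.3739
row 1: Σ corner-gray over 12 cells = 5385  → 38.9866
row 2: Σ corner-gray over 12 cells = 5488  → 39.7323
row 3: Σ corner-gray over 12 cells = 6180  → 44.7423
row 4: Σ corner-gray over 12 cells = 6697  → 48.4853
row 5: Σ corner-gray over 12 cells = 5225  → 37.8282
row 6: Σ corner-gray over 12 cells = 5384  → 38.9794
row 7: Σ corner-gray over 12 cells = 6407  → 46.3858
row 8: Σ corner-gray over 12 cells = 6418  → 46.4654
row 9: Σ corner-gray over 12 cells = 6073  → 43.9676
Σ rows: total corner-gray = 58143  → 420.9469 mm³


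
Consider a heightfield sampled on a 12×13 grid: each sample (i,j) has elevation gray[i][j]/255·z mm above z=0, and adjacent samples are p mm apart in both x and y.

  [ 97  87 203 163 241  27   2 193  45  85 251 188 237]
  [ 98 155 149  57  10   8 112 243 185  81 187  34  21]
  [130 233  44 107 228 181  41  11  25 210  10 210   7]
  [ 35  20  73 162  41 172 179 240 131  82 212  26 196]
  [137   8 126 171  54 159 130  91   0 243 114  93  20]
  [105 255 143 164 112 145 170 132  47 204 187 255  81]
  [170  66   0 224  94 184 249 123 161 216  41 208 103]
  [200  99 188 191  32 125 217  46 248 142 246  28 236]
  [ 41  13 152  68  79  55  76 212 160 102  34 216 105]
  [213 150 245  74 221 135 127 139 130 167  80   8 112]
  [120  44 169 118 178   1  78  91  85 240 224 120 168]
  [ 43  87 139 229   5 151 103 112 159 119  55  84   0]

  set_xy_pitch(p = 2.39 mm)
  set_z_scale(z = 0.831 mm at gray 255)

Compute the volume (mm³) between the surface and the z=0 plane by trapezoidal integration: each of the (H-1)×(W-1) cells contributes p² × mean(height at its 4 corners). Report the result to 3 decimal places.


308.786

height_mm = gray/255 × 0.831; cell vol = 2.39² × mean(4 corners)
unit = 2.39² × 0.831 / (4×255) = 0.00465368 mm³ per gray-sum
row 0: Σ corner-gray over 12 cells = 5865  → 27.2938
row 1: Σ corner-gray over 12 cells = 5298  → 24.6552
row 2: Σ corner-gray over 12 cells = 5644  → 26.2654
row 3: Σ corner-gray over 12 cells = 5442  → 25.3253
row 4: Σ corner-gray over 12 cells = 6349  → 29.5462
row 5: Σ corner-gray over 12 cells = 7219  → 33.5949
row 6: Σ corner-gray over 12 cells = 6965  → 32.4129
row 7: Σ corner-gray over 12 cells = 6040  → 28.1082
row 8: Σ corner-gray over 12 cells = 5757  → 26.7912
row 9: Σ corner-gray over 12 cells = 6261  → 29.1367
row 10: Σ corner-gray over 12 cells = 5513  → 25.6557
Σ rows: total corner-gray = 66353  → 308.7857 mm³


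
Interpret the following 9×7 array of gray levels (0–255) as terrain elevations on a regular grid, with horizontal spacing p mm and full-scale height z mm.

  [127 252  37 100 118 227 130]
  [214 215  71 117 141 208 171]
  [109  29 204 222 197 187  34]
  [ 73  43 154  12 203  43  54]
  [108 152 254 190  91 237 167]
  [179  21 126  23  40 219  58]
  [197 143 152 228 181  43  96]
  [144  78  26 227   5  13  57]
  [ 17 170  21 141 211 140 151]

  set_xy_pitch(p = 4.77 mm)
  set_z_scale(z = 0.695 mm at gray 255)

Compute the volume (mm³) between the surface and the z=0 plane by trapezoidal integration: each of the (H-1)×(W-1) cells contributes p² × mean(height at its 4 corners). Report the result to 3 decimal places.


380.774

height_mm = gray/255 × 0.695; cell vol = 4.77² × mean(4 corners)
unit = 4.77² × 0.695 / (4×255) = 0.0155032 mm³ per gray-sum
row 0: Σ corner-gray over 6 cells = 3614  → 56.0286
row 1: Σ corner-gray over 6 cells = 3710  → 57.5169
row 2: Σ corner-gray over 6 cells = 2858  → 44.3081
row 3: Σ corner-gray over 6 cells = 3160  → 48.9901
row 4: Σ corner-gray over 6 cells = 3218  → 49.8893
row 5: Σ corner-gray over 6 cells = 2882  → 44.6802
row 6: Σ corner-gray over 6 cells = 2686  → 41.6416
row 7: Σ corner-gray over 6 cells = 2433  → 37.7193
Σ rows: total corner-gray = 24561  → 380.7741 mm³


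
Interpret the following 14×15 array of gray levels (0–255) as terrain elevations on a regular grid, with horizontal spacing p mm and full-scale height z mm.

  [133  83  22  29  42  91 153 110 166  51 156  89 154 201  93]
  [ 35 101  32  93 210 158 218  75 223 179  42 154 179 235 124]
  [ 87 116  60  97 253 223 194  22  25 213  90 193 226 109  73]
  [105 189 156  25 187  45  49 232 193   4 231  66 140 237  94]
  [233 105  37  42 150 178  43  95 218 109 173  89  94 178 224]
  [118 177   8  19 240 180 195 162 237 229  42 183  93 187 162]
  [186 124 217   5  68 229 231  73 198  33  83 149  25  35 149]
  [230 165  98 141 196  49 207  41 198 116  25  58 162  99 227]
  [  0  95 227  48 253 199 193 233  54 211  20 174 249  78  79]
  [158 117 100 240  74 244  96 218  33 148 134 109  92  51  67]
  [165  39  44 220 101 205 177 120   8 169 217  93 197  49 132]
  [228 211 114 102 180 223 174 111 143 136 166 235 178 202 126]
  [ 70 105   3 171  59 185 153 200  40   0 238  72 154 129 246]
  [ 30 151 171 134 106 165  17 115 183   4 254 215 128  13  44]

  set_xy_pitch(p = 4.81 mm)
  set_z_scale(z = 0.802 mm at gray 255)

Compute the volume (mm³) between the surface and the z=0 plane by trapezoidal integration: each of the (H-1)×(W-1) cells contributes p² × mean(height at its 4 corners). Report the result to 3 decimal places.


1761.684

height_mm = gray/255 × 0.802; cell vol = 4.81² × mean(4 corners)
unit = 4.81² × 0.802 / (4×255) = 0.0181913 mm³ per gray-sum
row 0: Σ corner-gray over 14 cells = 6877  → 125.1017
row 1: Σ corner-gray over 14 cells = 7759  → 141.1465
row 2: Σ corner-gray over 14 cells = 7509  → 136.5987
row 3: Σ corner-gray over 14 cells = 7186  → 130.7229
row 4: Σ corner-gray over 14 cells = 7663  → 139.4001
row 5: Σ corner-gray over 14 cells = 7459  → 135.6891
row 6: Σ corner-gray over 14 cells = 6842  → 124.4651
row 7: Σ corner-gray over 14 cells = 7714  → 140.3279
row 8: Σ corner-gray over 14 cells = 7684  → 139.7821
row 9: Σ corner-gray over 14 cells = 7112  → 129.3767
row 10: Σ corner-gray over 14 cells = 8279  → 150.6060
row 11: Σ corner-gray over 14 cells = 8038  → 146.2219
row 12: Σ corner-gray over 14 cells = 6720  → 122.2457
Σ rows: total corner-gray = 96842  → 1761.6844 mm³


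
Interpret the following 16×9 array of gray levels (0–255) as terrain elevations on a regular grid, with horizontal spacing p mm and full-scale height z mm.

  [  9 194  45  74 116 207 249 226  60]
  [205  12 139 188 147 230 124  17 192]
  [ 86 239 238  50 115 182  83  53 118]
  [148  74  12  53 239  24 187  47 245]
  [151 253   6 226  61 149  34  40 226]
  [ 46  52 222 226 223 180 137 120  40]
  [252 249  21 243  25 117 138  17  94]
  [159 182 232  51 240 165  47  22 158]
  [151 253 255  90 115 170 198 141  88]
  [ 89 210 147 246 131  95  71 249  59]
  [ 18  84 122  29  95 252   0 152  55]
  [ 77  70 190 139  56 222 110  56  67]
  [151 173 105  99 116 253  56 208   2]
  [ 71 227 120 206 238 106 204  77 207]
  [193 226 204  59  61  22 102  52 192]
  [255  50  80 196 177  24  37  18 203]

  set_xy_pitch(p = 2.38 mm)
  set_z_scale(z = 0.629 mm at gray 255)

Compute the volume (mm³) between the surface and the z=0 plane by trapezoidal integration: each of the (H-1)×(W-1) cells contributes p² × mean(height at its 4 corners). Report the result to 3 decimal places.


height_mm = gray/255 × 0.629; cell vol = 2.38² × mean(4 corners)
unit = 2.38² × 0.629 / (4×255) = 0.00349305 mm³ per gray-sum
row 0: Σ corner-gray over 8 cells = 4402  → 15.3764
row 1: Σ corner-gray over 8 cells = 4235  → 14.7931
row 2: Σ corner-gray over 8 cells = 3789  → 13.2352
row 3: Σ corner-gray over 8 cells = 3580  → 12.5051
row 4: Σ corner-gray over 8 cells = 4321  → 15.0935
row 5: Σ corner-gray over 8 cells = 4372  → 15.2716
row 6: Σ corner-gray over 8 cells = 4161  → 14.5346
row 7: Σ corner-gray over 8 cells = 4878  → 17.0391
row 8: Σ corner-gray over 8 cells = 5129  → 17.9158
row 9: Σ corner-gray over 8 cells = 3987  → 13.9268
row 10: Σ corner-gray over 8 cells = 3371  → 11.7751
row 11: Σ corner-gray over 8 cells = 4003  → 13.9827
row 12: Σ corner-gray over 8 cells = 4807  → 16.7911
row 13: Σ corner-gray over 8 cells = 4471  → 15.6174
row 14: Σ corner-gray over 8 cells = 3459  → 12.0824
Σ rows: total corner-gray = 62965  → 219.9397 mm³

219.940


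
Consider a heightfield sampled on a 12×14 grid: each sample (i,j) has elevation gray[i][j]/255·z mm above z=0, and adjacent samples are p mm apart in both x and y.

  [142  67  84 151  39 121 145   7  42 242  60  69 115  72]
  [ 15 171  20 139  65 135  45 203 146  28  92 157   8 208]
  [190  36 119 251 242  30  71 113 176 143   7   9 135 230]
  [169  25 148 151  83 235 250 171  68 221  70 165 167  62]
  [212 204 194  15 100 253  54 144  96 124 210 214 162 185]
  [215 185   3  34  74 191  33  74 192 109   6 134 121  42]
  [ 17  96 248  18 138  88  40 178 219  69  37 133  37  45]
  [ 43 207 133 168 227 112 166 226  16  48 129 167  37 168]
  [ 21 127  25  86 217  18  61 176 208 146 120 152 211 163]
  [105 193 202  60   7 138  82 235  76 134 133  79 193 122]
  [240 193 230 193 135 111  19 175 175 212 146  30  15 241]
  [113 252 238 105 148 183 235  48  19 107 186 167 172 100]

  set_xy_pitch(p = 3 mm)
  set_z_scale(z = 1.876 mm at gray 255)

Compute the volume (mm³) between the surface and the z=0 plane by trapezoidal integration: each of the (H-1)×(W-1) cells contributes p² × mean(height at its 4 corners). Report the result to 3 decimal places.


1180.241

height_mm = gray/255 × 1.876; cell vol = 3² × mean(4 corners)
unit = 3² × 1.876 / (4×255) = 0.0165529 mm³ per gray-sum
row 0: Σ corner-gray over 13 cells = 5139  → 85.0656
row 1: Σ corner-gray over 13 cells = 5725  → 94.7656
row 2: Σ corner-gray over 13 cells = 6823  → 112.9407
row 3: Σ corner-gray over 13 cells = 7676  → 127.0604
row 4: Σ corner-gray over 13 cells = 6506  → 107.6934
row 5: Σ corner-gray over 13 cells = 5233  → 86.6215
row 6: Σ corner-gray over 13 cells = 6147  → 101.7509
row 7: Σ corner-gray over 13 cells = 6761  → 111.9144
row 8: Σ corner-gray over 13 cells = 6569  → 108.7363
row 9: Σ corner-gray over 13 cells = 7040  → 116.5327
row 10: Σ corner-gray over 13 cells = 7682  → 127.1597
Σ rows: total corner-gray = 71301  → 1180.2413 mm³


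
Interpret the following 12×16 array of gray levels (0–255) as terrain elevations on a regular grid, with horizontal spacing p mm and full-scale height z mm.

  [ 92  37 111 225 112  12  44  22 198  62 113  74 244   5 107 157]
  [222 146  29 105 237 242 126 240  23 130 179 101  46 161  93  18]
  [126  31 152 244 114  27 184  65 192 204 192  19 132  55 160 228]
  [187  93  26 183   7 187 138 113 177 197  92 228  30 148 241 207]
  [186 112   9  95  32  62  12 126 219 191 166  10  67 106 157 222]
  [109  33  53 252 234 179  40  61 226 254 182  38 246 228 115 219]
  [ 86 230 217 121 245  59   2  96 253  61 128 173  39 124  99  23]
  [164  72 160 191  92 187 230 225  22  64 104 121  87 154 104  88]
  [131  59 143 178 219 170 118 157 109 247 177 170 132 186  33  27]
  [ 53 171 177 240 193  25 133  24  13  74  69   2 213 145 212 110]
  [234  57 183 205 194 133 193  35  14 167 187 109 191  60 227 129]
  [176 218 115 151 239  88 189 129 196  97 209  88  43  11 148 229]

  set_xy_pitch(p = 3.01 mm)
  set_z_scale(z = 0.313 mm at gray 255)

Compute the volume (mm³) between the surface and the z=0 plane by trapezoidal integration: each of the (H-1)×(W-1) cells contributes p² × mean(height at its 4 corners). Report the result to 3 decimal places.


height_mm = gray/255 × 0.313; cell vol = 3.01² × mean(4 corners)
unit = 3.01² × 0.313 / (4×255) = 0.00278021 mm³ per gray-sum
row 0: Σ corner-gray over 15 cells = 6937  → 19.2863
row 1: Σ corner-gray over 15 cells = 7852  → 21.8302
row 2: Σ corner-gray over 15 cells = 8010  → 22.2695
row 3: Σ corner-gray over 15 cells = 7250  → 20.1565
row 4: Σ corner-gray over 15 cells = 7746  → 21.5355
row 5: Σ corner-gray over 15 cells = 8413  → 23.3899
row 6: Σ corner-gray over 15 cells = 7681  → 21.3548
row 7: Σ corner-gray over 15 cells = 8232  → 22.8867
row 8: Σ corner-gray over 15 cells = 7899  → 21.9609
row 9: Σ corner-gray over 15 cells = 7818  → 21.7357
row 10: Σ corner-gray over 15 cells = 8520  → 23.6874
Σ rows: total corner-gray = 86358  → 240.0931 mm³

240.093
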